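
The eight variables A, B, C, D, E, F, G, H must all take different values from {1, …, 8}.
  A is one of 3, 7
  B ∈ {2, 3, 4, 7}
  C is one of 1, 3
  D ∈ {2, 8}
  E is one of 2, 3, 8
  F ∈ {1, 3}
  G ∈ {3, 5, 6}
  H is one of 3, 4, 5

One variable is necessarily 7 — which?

A

The 8 variables together cover exactly {1, 2, 3, 4, 5, 6, 7, 8} — 8 values for 8 variables — and 6 appears only in G's list, so G = 6.
Among the 7 still-open variables, 5 fits only H (and all 7 values in {1, 2, 3, 4, 5, 7, 8} must be used), so H = 5.
The 6 still-open variables draw from only 6 values {1, 2, 3, 4, 7, 8}, so each is used; only B can be 4, hence B = 4.
The 5 still-open variables draw from only 5 values {1, 2, 3, 7, 8}, so each is used; only A can be 7, hence A = 7.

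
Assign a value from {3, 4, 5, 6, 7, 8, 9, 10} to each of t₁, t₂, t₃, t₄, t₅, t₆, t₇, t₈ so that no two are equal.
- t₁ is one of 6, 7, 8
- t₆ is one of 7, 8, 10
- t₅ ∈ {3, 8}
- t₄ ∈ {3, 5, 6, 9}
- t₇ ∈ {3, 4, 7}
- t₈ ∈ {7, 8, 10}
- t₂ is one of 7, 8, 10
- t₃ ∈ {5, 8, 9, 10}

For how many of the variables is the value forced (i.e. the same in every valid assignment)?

3

Among the 8 variables, 4 fits only t₇ (and all 8 values in {3, 4, 5, 6, 7, 8, 9, 10} must be used), so t₇ = 4.
The 3 variables t₂, t₆, t₈ are confined to {7, 8, 10}, which locks those values in; drop them from t₁, t₃, t₅.
t₁ has just one choice, so t₁ = 6. Eliminate 6 elsewhere: t₄.
t₅ must be 3 (only option left). Strike 3 from t₄.
Determined: t₁=6, t₅=3, t₇=4. The other variables each still have more than one consistent value. That makes 3.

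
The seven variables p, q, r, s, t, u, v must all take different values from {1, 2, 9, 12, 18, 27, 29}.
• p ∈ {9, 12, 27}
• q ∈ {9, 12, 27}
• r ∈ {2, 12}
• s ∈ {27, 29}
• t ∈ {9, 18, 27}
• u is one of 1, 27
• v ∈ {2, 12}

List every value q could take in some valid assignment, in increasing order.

9, 27

Among the 7 variables, 1 fits only u (and all 7 values in {1, 2, 9, 12, 18, 27, 29} must be used), so u = 1.
The 6 still-open variables draw from only 6 values {2, 9, 12, 18, 27, 29}, so each is used; only t can be 18, hence t = 18.
The 5 still-open variables together cover exactly {2, 9, 12, 27, 29} — 5 values for 5 variables — and 29 appears only in s's list, so s = 29.
r and v between them cover only {2, 12} — a naked pair. Remove those values from p, q.
No further eliminations apply; q can still be any of 9, 27.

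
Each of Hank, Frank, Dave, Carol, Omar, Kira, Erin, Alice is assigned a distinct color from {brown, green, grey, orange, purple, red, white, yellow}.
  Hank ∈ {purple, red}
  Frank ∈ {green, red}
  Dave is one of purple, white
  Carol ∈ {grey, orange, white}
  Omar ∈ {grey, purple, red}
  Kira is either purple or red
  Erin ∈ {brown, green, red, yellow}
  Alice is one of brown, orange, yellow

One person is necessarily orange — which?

Carol

Hank and Kira between them cover only {purple, red} — a naked pair. Remove those values from Frank, Dave, Omar, Erin.
Frank's domain is down to {green}, so Frank = green. Remove green from Erin.
Dave must be white (only option left). Remove white from Carol.
Omar's domain is down to {grey}, so Omar = grey. So Carol can't be grey.
So orange goes to Carol.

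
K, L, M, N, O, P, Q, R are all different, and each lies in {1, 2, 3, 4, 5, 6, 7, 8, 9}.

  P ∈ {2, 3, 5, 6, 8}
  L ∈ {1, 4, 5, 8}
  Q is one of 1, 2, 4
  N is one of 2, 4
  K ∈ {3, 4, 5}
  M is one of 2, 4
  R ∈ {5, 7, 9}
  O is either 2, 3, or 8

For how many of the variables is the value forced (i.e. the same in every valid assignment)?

M and N share exactly the 2 values {2, 4}; by pigeonhole those values go to them, so strike 2, 4 from K, L, O, P, Q.
Q's domain is down to {1}, so Q = 1. Eliminate 1 elsewhere: L.
K, L, O between them cover only {3, 5, 8} — a naked triple. Remove those values from P, R.
P must be 6 (only option left).
Determined: P=6, Q=1. The other variables each still have more than one consistent value. That makes 2.

2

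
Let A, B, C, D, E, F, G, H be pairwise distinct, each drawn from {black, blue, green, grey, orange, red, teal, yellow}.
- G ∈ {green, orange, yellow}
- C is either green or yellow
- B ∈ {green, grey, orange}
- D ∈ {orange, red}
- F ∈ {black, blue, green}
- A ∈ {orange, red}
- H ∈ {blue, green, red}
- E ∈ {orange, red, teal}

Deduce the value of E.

teal

The 8 variables together cover exactly {black, blue, green, grey, orange, red, teal, yellow} — 8 values for 8 variables — and black appears only in F's list, so F = black.
Among the 7 still-open variables, blue fits only H (and all 7 values in {blue, green, grey, orange, red, teal, yellow} must be used), so H = blue.
Among the 6 still-open variables, grey fits only B (and all 6 values in {green, grey, orange, red, teal, yellow} must be used), so B = grey.
The 5 still-open variables draw from only 5 values {green, orange, red, teal, yellow}, so each is used; only E can be teal, hence E = teal.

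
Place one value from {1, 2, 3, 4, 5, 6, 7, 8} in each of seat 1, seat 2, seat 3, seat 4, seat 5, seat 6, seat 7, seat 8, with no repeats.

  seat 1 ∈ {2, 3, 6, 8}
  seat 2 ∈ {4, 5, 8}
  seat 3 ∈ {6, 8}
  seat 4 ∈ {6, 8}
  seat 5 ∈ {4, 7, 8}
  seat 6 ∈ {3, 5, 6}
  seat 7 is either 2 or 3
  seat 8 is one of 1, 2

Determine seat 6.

5

The 8 variables draw from only 8 values {1, 2, 3, 4, 5, 6, 7, 8}, so each is used; only seat 8 can be 1, hence seat 8 = 1.
Among the 7 still-open variables, 7 fits only seat 5 (and all 7 values in {2, 3, 4, 5, 6, 7, 8} must be used), so seat 5 = 7.
The 6 still-open variables draw from only 6 values {2, 3, 4, 5, 6, 8}, so each is used; only seat 2 can be 4, hence seat 2 = 4.
The 5 still-open variables draw from only 5 values {2, 3, 5, 6, 8}, so each is used; only seat 6 can be 5, hence seat 6 = 5.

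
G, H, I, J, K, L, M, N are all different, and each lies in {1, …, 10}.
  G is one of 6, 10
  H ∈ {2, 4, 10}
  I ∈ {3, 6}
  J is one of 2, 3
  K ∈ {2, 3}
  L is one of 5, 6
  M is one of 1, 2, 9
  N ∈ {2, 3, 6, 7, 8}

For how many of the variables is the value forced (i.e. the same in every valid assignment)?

4

J and K share exactly the 2 values {2, 3}; by pigeonhole those values go to them, so strike 2, 3 from H, I, M, N.
I's domain is down to {6}, so I = 6. Strike 6 from G, L, N.
L has just one choice, so L = 5.
G has just one choice, so G = 10. So H can't be 10.
That leaves H = 4.
Determined: G=10, H=4, I=6, L=5. The other variables each still have more than one consistent value. That makes 4.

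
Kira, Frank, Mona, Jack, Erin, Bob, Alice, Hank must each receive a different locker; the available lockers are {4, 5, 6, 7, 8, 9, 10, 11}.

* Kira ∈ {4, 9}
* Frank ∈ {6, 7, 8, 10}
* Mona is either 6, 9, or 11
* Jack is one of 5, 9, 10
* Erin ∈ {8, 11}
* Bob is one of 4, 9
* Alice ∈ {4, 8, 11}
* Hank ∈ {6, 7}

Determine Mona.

6

Among the 8 variables, 5 fits only Jack (and all 8 values in {4, 5, 6, 7, 8, 9, 10, 11} must be used), so Jack = 5.
The 7 still-open variables draw from only 7 values {4, 6, 7, 8, 9, 10, 11}, so each is used; only Frank can be 10, hence Frank = 10.
Among the 6 still-open variables, 7 fits only Hank (and all 6 values in {4, 6, 7, 8, 9, 11} must be used), so Hank = 7.
The 5 still-open variables draw from only 5 values {4, 6, 8, 9, 11}, so each is used; only Mona can be 6, hence Mona = 6.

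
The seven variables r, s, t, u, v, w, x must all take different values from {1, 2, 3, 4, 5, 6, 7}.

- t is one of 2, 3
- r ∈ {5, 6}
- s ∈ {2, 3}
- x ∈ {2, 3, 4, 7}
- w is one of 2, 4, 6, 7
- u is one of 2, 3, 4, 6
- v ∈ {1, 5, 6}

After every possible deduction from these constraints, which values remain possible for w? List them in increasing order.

4, 6, 7

The 7 variables draw from only 7 values {1, 2, 3, 4, 5, 6, 7}, so each is used; only v can be 1, hence v = 1.
Among the 6 still-open variables, 5 fits only r (and all 6 values in {2, 3, 4, 5, 6, 7} must be used), so r = 5.
The 2 variables s and t are confined to {2, 3}, which locks those values in; drop them from u, w, x.
No further eliminations apply; w can still be any of 4, 6, 7.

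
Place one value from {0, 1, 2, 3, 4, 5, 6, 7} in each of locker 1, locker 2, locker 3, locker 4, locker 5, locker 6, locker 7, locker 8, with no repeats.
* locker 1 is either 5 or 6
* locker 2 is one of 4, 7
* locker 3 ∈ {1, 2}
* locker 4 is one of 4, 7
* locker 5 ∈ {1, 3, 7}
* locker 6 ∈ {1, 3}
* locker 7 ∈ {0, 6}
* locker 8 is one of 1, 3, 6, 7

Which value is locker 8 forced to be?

The 8 variables draw from only 8 values {0, 1, 2, 3, 4, 5, 6, 7}, so each is used; only locker 7 can be 0, hence locker 7 = 0.
Among the 7 still-open variables, 2 fits only locker 3 (and all 7 values in {1, 2, 3, 4, 5, 6, 7} must be used), so locker 3 = 2.
Among the 6 still-open variables, 5 fits only locker 1 (and all 6 values in {1, 3, 4, 5, 6, 7} must be used), so locker 1 = 5.
The 5 still-open variables draw from only 5 values {1, 3, 4, 6, 7}, so each is used; only locker 8 can be 6, hence locker 8 = 6.

6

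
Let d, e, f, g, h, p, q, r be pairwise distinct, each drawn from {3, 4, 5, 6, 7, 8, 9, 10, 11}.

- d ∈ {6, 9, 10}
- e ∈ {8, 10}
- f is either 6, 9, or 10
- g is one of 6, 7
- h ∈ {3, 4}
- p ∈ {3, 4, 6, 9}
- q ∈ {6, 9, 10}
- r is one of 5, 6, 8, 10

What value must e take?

8

Among the 8 variables, 5 fits only r (and all 8 values in {3, 4, 5, 6, 7, 8, 9, 10} must be used), so r = 5.
Among the 7 still-open variables, 7 fits only g (and all 7 values in {3, 4, 6, 7, 8, 9, 10} must be used), so g = 7.
Among the 6 still-open variables, 8 fits only e (and all 6 values in {3, 4, 6, 8, 9, 10} must be used), so e = 8.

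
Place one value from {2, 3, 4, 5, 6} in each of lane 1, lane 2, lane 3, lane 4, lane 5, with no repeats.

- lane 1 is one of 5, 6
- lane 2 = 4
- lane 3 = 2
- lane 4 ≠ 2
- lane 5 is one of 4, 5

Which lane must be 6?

lane 1

lane 2 has just one choice, so lane 2 = 4. Eliminate 4 elsewhere: lane 4, lane 5.
lane 3 has just one choice, so lane 3 = 2.
lane 5 must be 5 (only option left). Remove 5 from lane 1, lane 4.
So 6 goes to lane 1.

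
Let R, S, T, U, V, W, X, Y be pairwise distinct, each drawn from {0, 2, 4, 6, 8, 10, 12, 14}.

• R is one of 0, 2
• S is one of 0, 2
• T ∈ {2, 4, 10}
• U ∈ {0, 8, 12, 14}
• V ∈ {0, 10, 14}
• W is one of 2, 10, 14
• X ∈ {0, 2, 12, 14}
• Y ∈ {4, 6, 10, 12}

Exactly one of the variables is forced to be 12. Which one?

X

The 8 variables together cover exactly {0, 2, 4, 6, 8, 10, 12, 14} — 8 values for 8 variables — and 6 appears only in Y's list, so Y = 6.
Among the 7 still-open variables, 4 fits only T (and all 7 values in {0, 2, 4, 8, 10, 12, 14} must be used), so T = 4.
The 6 still-open variables together cover exactly {0, 2, 8, 10, 12, 14} — 6 values for 6 variables — and 8 appears only in U's list, so U = 8.
The 5 still-open variables together cover exactly {0, 2, 10, 12, 14} — 5 values for 5 variables — and 12 appears only in X's list, so X = 12.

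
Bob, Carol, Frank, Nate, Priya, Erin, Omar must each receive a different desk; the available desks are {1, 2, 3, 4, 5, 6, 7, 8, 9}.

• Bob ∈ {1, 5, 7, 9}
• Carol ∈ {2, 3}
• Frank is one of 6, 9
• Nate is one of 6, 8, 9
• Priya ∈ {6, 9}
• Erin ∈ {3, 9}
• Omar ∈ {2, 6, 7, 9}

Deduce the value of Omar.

The 2 variables Frank and Priya are confined to {6, 9}, which locks those values in; drop them from Bob, Nate, Erin, Omar.
Nate's domain is down to {8}, so Nate = 8.
Erin has just one choice, so Erin = 3. So Carol can't be 3.
That leaves Carol = 2. Eliminate 2 elsewhere: Omar.
So Omar = 7.

7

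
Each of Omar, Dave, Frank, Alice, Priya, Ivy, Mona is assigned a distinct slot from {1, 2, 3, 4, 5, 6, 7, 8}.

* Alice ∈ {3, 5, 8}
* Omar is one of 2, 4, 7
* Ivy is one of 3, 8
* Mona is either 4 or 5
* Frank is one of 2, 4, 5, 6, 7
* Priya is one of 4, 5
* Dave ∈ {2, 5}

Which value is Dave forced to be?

2

The 7 variables draw from only 7 values {2, 3, 4, 5, 6, 7, 8}, so each is used; only Frank can be 6, hence Frank = 6.
The 6 still-open variables draw from only 6 values {2, 3, 4, 5, 7, 8}, so each is used; only Omar can be 7, hence Omar = 7.
Among the 5 still-open variables, 2 fits only Dave (and all 5 values in {2, 3, 4, 5, 8} must be used), so Dave = 2.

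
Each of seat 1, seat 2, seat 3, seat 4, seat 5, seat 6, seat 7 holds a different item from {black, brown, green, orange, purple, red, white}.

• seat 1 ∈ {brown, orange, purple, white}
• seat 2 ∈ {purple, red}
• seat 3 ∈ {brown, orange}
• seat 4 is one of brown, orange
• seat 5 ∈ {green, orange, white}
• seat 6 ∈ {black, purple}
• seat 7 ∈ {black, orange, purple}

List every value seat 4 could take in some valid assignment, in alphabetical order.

brown, orange

The 7 variables together cover exactly {black, brown, green, orange, purple, red, white} — 7 values for 7 variables — and green appears only in seat 5's list, so seat 5 = green.
The 6 still-open variables together cover exactly {black, brown, orange, purple, red, white} — 6 values for 6 variables — and red appears only in seat 2's list, so seat 2 = red.
The 5 still-open variables together cover exactly {black, brown, orange, purple, white} — 5 values for 5 variables — and white appears only in seat 1's list, so seat 1 = white.
seat 3 and seat 4 share exactly the 2 values {brown, orange}; by pigeonhole those values go to them, so strike brown, orange from seat 7.
No further eliminations apply; seat 4 can still be any of brown, orange.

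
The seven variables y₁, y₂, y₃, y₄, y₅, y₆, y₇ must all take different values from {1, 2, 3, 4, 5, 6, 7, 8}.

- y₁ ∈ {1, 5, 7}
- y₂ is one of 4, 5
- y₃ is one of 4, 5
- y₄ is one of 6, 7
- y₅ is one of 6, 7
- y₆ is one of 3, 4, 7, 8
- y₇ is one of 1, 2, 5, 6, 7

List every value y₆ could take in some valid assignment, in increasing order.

3, 8

y₂ and y₃ share exactly the 2 values {4, 5}; by pigeonhole those values go to them, so strike 4, 5 from y₁, y₆, y₇.
y₄ and y₅ between them cover only {6, 7} — a naked pair. Remove those values from y₁, y₆, y₇.
y₁ has just one choice, so y₁ = 1. Eliminate 1 elsewhere: y₇.
That leaves y₇ = 2.
No further eliminations apply; y₆ can still be any of 3, 8.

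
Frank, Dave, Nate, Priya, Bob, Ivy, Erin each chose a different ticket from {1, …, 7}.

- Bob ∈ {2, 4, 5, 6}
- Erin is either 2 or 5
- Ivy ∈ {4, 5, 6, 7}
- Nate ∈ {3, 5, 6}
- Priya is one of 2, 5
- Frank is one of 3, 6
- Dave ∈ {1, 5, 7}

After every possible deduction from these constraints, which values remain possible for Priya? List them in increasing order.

Among the 7 variables, 1 fits only Dave (and all 7 values in {1, 2, 3, 4, 5, 6, 7} must be used), so Dave = 1.
The 6 still-open variables draw from only 6 values {2, 3, 4, 5, 6, 7}, so each is used; only Ivy can be 7, hence Ivy = 7.
The 5 still-open variables together cover exactly {2, 3, 4, 5, 6} — 5 values for 5 variables — and 4 appears only in Bob's list, so Bob = 4.
The 2 variables Priya and Erin are confined to {2, 5}, which locks those values in; drop them from Nate.
No further eliminations apply; Priya can still be any of 2, 5.

2, 5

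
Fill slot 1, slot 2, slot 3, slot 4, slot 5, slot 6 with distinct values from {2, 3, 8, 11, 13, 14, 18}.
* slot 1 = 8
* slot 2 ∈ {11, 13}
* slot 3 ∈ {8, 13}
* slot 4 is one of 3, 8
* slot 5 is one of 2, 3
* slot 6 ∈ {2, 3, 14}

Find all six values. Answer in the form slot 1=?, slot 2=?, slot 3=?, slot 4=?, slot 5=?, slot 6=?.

slot 1=8, slot 2=11, slot 3=13, slot 4=3, slot 5=2, slot 6=14

slot 1's domain is down to {8}, so slot 1 = 8. Strike 8 from slot 3, slot 4.
That leaves slot 3 = 13. Eliminate 13 elsewhere: slot 2.
slot 4 must be 3 (only option left). Strike 3 from slot 5, slot 6.
slot 5 has just one choice, so slot 5 = 2. So slot 6 can't be 2.
slot 6's domain is down to {14}, so slot 6 = 14.
slot 2 must be 11 (only option left).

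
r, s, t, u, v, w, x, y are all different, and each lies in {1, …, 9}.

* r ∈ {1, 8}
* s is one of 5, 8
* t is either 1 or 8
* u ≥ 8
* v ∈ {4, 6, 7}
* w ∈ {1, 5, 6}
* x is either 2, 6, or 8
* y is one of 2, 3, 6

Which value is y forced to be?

r and t share exactly the 2 values {1, 8}; by pigeonhole those values go to them, so strike 1, 8 from s, u, w, x.
s's domain is down to {5}, so s = 5. Remove 5 from w.
u must be 9 (only option left).
That leaves w = 6. Strike 6 from v, x, y.
x must be 2 (only option left). Remove 2 from y.
So y = 3.

3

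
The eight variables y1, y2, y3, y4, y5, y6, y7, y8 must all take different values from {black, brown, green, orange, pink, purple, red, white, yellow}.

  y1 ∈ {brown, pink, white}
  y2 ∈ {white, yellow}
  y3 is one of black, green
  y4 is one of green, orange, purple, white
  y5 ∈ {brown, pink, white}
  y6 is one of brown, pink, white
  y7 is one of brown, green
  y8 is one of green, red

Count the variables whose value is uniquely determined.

y1, y5, y6 share exactly the 3 values {brown, pink, white}; by pigeonhole those values go to them, so strike brown, pink, white from y2, y4, y7.
y2 must be yellow (only option left).
That leaves y7 = green. Eliminate green elsewhere: y3, y4, y8.
y8 must be red (only option left).
y3 must be black (only option left).
Determined: y2=yellow, y3=black, y7=green, y8=red. The other variables each still have more than one consistent value. That makes 4.

4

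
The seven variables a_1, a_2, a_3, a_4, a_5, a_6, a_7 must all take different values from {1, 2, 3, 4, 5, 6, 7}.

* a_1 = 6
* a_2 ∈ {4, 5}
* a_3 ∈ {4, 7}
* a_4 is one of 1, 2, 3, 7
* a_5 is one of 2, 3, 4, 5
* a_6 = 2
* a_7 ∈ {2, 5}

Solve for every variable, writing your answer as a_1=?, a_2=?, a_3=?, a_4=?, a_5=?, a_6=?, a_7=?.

a_1 must be 6 (only option left).
That leaves a_6 = 2. Remove 2 from a_4, a_5, a_7.
That leaves a_7 = 5. Strike 5 from a_2, a_5.
That leaves a_2 = 4. Remove 4 from a_3, a_5.
a_3 has just one choice, so a_3 = 7. Eliminate 7 elsewhere: a_4.
a_5 must be 3 (only option left). Remove 3 from a_4.
That leaves a_4 = 1.

a_1=6, a_2=4, a_3=7, a_4=1, a_5=3, a_6=2, a_7=5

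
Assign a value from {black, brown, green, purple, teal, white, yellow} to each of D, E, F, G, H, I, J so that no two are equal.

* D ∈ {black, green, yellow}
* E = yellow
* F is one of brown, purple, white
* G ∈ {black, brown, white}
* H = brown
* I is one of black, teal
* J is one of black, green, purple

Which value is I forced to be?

E has just one choice, so E = yellow. Eliminate yellow elsewhere: D.
H's domain is down to {brown}, so H = brown. Eliminate brown elsewhere: F, G.
Among the 5 still-open variables, teal fits only I (and all 5 values in {black, green, purple, teal, white} must be used), so I = teal.

teal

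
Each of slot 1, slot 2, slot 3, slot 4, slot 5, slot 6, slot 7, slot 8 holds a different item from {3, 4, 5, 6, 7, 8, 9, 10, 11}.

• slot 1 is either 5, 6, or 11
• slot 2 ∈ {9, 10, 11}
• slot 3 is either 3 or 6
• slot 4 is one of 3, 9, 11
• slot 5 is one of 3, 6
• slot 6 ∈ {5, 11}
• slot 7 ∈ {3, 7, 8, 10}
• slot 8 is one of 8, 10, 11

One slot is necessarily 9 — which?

Among the 8 variables, 7 fits only slot 7 (and all 8 values in {3, 5, 6, 7, 8, 9, 10, 11} must be used), so slot 7 = 7.
Among the 7 still-open variables, 8 fits only slot 8 (and all 7 values in {3, 5, 6, 8, 9, 10, 11} must be used), so slot 8 = 8.
Among the 6 still-open variables, 10 fits only slot 2 (and all 6 values in {3, 5, 6, 9, 10, 11} must be used), so slot 2 = 10.
The 5 still-open variables draw from only 5 values {3, 5, 6, 9, 11}, so each is used; only slot 4 can be 9, hence slot 4 = 9.

slot 4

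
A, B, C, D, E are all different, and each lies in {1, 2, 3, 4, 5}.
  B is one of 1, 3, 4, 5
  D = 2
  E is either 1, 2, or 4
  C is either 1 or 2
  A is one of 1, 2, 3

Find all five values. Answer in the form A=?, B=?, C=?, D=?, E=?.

D must be 2 (only option left). So A, C, E can't be 2.
C has just one choice, so C = 1. So A, B, E can't be 1.
E has just one choice, so E = 4. Strike 4 from B.
A has just one choice, so A = 3. So B can't be 3.
That leaves B = 5.

A=3, B=5, C=1, D=2, E=4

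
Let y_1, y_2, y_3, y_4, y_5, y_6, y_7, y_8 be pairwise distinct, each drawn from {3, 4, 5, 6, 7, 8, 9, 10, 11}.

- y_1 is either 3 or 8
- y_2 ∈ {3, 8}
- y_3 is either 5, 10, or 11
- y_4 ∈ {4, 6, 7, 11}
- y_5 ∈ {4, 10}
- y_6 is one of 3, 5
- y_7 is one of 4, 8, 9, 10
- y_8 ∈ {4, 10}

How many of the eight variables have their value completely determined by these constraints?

3

The 2 variables y_1 and y_2 are confined to {3, 8}, which locks those values in; drop them from y_6, y_7.
That leaves y_6 = 5. Remove 5 from y_3.
y_5 and y_8 share exactly the 2 values {4, 10}; by pigeonhole those values go to them, so strike 4, 10 from y_3, y_4, y_7.
y_3's domain is down to {11}, so y_3 = 11. Eliminate 11 elsewhere: y_4.
y_7 has just one choice, so y_7 = 9.
Determined: y_3=11, y_6=5, y_7=9. The other variables each still have more than one consistent value. That makes 3.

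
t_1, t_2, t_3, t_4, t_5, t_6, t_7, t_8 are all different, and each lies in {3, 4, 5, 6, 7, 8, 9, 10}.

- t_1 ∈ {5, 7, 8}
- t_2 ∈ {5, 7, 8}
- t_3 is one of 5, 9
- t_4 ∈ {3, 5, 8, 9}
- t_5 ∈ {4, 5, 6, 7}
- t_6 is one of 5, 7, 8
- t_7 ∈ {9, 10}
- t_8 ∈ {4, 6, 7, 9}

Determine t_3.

9

The 8 variables draw from only 8 values {3, 4, 5, 6, 7, 8, 9, 10}, so each is used; only t_4 can be 3, hence t_4 = 3.
Among the 7 still-open variables, 10 fits only t_7 (and all 7 values in {4, 5, 6, 7, 8, 9, 10} must be used), so t_7 = 10.
t_1, t_2, t_6 between them cover only {5, 7, 8} — a naked triple. Remove those values from t_3, t_5, t_8.
So t_3 = 9.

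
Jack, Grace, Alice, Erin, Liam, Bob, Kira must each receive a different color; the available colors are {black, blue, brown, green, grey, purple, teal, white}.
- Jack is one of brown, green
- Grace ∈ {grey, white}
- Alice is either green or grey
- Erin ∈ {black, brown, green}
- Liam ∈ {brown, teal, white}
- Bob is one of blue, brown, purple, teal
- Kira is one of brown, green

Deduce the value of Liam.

teal

Jack and Kira share exactly the 2 values {brown, green}; by pigeonhole those values go to them, so strike brown, green from Alice, Erin, Liam, Bob.
Alice must be grey (only option left). Eliminate grey elsewhere: Grace.
Erin's domain is down to {black}, so Erin = black.
Grace's domain is down to {white}, so Grace = white. Strike white from Liam.
So Liam = teal.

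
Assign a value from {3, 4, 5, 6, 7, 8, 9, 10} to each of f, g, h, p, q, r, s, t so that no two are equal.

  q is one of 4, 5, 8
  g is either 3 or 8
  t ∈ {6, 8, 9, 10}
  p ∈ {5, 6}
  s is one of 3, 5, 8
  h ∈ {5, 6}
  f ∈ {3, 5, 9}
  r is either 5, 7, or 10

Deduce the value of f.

9

The 8 variables together cover exactly {3, 4, 5, 6, 7, 8, 9, 10} — 8 values for 8 variables — and 4 appears only in q's list, so q = 4.
The 7 still-open variables together cover exactly {3, 5, 6, 7, 8, 9, 10} — 7 values for 7 variables — and 7 appears only in r's list, so r = 7.
Among the 6 still-open variables, 10 fits only t (and all 6 values in {3, 5, 6, 8, 9, 10} must be used), so t = 10.
The 5 still-open variables together cover exactly {3, 5, 6, 8, 9} — 5 values for 5 variables — and 9 appears only in f's list, so f = 9.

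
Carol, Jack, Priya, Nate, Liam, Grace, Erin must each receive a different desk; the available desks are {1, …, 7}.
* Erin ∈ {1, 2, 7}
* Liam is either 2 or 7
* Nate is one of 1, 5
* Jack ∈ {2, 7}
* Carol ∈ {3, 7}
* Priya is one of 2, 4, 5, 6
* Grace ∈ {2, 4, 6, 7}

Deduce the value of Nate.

5

The 7 variables together cover exactly {1, 2, 3, 4, 5, 6, 7} — 7 values for 7 variables — and 3 appears only in Carol's list, so Carol = 3.
Jack and Liam share exactly the 2 values {2, 7}; by pigeonhole those values go to them, so strike 2, 7 from Priya, Grace, Erin.
Erin must be 1 (only option left). So Nate can't be 1.
So Nate = 5.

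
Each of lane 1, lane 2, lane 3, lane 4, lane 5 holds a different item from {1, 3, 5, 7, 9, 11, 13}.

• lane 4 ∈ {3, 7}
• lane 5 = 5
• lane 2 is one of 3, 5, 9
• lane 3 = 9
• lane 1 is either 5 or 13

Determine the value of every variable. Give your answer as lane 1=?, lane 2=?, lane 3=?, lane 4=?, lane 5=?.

lane 3 has just one choice, so lane 3 = 9. Eliminate 9 elsewhere: lane 2.
lane 5 has just one choice, so lane 5 = 5. Eliminate 5 elsewhere: lane 1, lane 2.
lane 1 must be 13 (only option left).
lane 2's domain is down to {3}, so lane 2 = 3. Eliminate 3 elsewhere: lane 4.
lane 4's domain is down to {7}, so lane 4 = 7.

lane 1=13, lane 2=3, lane 3=9, lane 4=7, lane 5=5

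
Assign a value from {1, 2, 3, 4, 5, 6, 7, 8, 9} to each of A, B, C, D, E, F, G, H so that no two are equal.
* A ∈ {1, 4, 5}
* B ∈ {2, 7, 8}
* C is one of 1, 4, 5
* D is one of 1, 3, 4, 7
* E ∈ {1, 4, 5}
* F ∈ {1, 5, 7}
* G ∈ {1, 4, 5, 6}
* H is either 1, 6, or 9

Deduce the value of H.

9

A, C, E between them cover only {1, 4, 5} — a naked triple. Remove those values from D, F, G, H.
F's domain is down to {7}, so F = 7. Strike 7 from B, D.
That leaves G = 6. So H can't be 6.
So H = 9.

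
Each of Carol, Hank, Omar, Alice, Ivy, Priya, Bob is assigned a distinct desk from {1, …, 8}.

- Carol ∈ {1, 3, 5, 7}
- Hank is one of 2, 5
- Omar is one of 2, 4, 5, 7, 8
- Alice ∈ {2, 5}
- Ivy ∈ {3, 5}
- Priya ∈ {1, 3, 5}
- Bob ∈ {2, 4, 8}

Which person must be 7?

Carol

The 2 variables Hank and Alice are confined to {2, 5}, which locks those values in; drop them from Carol, Omar, Ivy, Priya, Bob.
Ivy's domain is down to {3}, so Ivy = 3. Remove 3 from Carol, Priya.
Priya has just one choice, so Priya = 1. So Carol can't be 1.
So 7 goes to Carol.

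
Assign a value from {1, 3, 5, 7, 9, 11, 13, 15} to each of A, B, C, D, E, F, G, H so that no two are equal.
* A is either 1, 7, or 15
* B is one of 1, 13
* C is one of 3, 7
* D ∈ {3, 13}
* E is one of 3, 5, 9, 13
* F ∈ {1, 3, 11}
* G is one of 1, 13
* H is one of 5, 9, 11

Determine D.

The 8 variables draw from only 8 values {1, 3, 5, 7, 9, 11, 13, 15}, so each is used; only A can be 15, hence A = 15.
Among the 7 still-open variables, 7 fits only C (and all 7 values in {1, 3, 5, 7, 9, 11, 13} must be used), so C = 7.
B and G share exactly the 2 values {1, 13}; by pigeonhole those values go to them, so strike 1, 13 from D, E, F.
So D = 3.

3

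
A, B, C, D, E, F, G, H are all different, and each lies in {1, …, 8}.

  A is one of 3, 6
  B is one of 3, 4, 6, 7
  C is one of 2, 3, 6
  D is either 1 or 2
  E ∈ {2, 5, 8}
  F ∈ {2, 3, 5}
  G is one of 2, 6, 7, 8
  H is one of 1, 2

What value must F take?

5

The 8 variables draw from only 8 values {1, 2, 3, 4, 5, 6, 7, 8}, so each is used; only B can be 4, hence B = 4.
The 7 still-open variables draw from only 7 values {1, 2, 3, 5, 6, 7, 8}, so each is used; only G can be 7, hence G = 7.
The 6 still-open variables together cover exactly {1, 2, 3, 5, 6, 8} — 6 values for 6 variables — and 8 appears only in E's list, so E = 8.
The 5 still-open variables draw from only 5 values {1, 2, 3, 5, 6}, so each is used; only F can be 5, hence F = 5.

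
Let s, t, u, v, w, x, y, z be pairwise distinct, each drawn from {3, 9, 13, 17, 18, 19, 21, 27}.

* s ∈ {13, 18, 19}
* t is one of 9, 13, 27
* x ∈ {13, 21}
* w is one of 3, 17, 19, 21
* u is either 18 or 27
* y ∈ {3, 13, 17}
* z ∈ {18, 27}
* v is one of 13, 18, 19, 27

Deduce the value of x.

21

The 8 variables together cover exactly {3, 9, 13, 17, 18, 19, 21, 27} — 8 values for 8 variables — and 9 appears only in t's list, so t = 9.
The 2 variables u and z are confined to {18, 27}, which locks those values in; drop them from s, v.
s and v share exactly the 2 values {13, 19}; by pigeonhole those values go to them, so strike 13, 19 from w, x, y.
So x = 21.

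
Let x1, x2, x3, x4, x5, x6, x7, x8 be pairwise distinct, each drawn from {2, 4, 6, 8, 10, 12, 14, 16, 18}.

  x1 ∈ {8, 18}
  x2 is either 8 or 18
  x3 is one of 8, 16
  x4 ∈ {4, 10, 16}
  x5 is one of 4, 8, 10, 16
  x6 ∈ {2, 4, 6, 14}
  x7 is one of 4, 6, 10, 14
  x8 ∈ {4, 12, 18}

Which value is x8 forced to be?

The 2 variables x1 and x2 are confined to {8, 18}, which locks those values in; drop them from x3, x5, x8.
x3's domain is down to {16}, so x3 = 16. So x4, x5 can't be 16.
x4 and x5 share exactly the 2 values {4, 10}; by pigeonhole those values go to them, so strike 4, 10 from x6, x7, x8.
So x8 = 12.

12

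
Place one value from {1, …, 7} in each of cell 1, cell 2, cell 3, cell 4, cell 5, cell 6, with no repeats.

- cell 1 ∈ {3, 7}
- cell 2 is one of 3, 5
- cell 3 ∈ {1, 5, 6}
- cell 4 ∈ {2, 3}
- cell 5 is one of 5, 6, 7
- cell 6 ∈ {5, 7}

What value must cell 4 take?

The 6 variables draw from only 6 values {1, 2, 3, 5, 6, 7}, so each is used; only cell 3 can be 1, hence cell 3 = 1.
The 5 still-open variables draw from only 5 values {2, 3, 5, 6, 7}, so each is used; only cell 4 can be 2, hence cell 4 = 2.

2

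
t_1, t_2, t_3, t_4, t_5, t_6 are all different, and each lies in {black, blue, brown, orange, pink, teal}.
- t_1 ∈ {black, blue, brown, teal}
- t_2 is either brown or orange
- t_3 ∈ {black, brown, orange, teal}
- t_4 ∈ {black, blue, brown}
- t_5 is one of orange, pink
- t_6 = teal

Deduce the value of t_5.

pink

t_6 has just one choice, so t_6 = teal. Eliminate teal elsewhere: t_1, t_3.
Among the 5 still-open variables, pink fits only t_5 (and all 5 values in {black, blue, brown, orange, pink} must be used), so t_5 = pink.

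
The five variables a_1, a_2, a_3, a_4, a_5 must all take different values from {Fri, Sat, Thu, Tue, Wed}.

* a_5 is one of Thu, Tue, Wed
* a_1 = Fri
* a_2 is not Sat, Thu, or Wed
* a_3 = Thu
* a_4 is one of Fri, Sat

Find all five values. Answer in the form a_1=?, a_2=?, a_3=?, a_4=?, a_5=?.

a_1=Fri, a_2=Tue, a_3=Thu, a_4=Sat, a_5=Wed

a_1's domain is down to {Fri}, so a_1 = Fri. So a_2, a_4 can't be Fri.
a_2's domain is down to {Tue}, so a_2 = Tue. Eliminate Tue elsewhere: a_5.
a_3 must be Thu (only option left). So a_5 can't be Thu.
That leaves a_4 = Sat.
a_5 has just one choice, so a_5 = Wed.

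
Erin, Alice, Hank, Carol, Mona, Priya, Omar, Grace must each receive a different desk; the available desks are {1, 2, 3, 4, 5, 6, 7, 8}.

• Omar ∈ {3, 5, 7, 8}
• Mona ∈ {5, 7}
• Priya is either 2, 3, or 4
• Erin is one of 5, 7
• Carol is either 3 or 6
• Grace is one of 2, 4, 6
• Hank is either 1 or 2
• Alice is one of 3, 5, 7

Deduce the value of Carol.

The 8 variables draw from only 8 values {1, 2, 3, 4, 5, 6, 7, 8}, so each is used; only Hank can be 1, hence Hank = 1.
Among the 7 still-open variables, 8 fits only Omar (and all 7 values in {2, 3, 4, 5, 6, 7, 8} must be used), so Omar = 8.
Erin and Mona between them cover only {5, 7} — a naked pair. Remove those values from Alice.
Alice's domain is down to {3}, so Alice = 3. So Carol, Priya can't be 3.
So Carol = 6.

6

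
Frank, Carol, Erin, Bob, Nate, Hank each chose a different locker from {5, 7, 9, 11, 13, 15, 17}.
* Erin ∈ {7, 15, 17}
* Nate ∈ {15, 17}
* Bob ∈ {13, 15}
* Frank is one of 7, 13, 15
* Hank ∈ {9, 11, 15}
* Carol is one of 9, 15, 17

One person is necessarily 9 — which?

The 6 variables together cover exactly {7, 9, 11, 13, 15, 17} — 6 values for 6 variables — and 11 appears only in Hank's list, so Hank = 11.
The 5 still-open variables together cover exactly {7, 9, 13, 15, 17} — 5 values for 5 variables — and 9 appears only in Carol's list, so Carol = 9.

Carol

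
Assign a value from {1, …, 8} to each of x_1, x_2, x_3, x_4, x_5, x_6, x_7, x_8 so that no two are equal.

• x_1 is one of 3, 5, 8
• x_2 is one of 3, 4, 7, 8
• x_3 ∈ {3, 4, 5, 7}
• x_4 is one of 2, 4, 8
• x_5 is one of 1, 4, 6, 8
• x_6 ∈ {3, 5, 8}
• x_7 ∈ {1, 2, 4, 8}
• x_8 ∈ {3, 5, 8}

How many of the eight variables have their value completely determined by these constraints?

Among the 8 variables, 6 fits only x_5 (and all 8 values in {1, 2, 3, 4, 5, 6, 7, 8} must be used), so x_5 = 6.
Among the 7 still-open variables, 1 fits only x_7 (and all 7 values in {1, 2, 3, 4, 5, 7, 8} must be used), so x_7 = 1.
The 6 still-open variables draw from only 6 values {2, 3, 4, 5, 7, 8}, so each is used; only x_4 can be 2, hence x_4 = 2.
x_1, x_6, x_8 share exactly the 3 values {3, 5, 8}; by pigeonhole those values go to them, so strike 3, 5, 8 from x_2, x_3.
Determined: x_4=2, x_5=6, x_7=1. The other variables each still have more than one consistent value. That makes 3.

3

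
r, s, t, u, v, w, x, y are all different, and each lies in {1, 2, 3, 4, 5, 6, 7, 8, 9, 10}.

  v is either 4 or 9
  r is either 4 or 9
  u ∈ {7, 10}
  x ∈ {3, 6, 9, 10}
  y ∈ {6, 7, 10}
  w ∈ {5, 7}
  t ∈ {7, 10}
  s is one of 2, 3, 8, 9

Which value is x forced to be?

3

r and v between them cover only {4, 9} — a naked pair. Remove those values from s, x.
The 2 variables t and u are confined to {7, 10}, which locks those values in; drop them from w, x, y.
w has just one choice, so w = 5.
y's domain is down to {6}, so y = 6. Eliminate 6 elsewhere: x.
So x = 3.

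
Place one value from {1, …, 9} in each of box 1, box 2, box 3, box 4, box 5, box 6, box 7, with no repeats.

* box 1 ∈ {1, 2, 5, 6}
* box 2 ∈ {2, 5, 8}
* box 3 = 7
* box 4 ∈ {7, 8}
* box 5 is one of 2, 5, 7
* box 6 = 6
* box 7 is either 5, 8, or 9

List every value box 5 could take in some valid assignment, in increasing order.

2, 5

box 3 has just one choice, so box 3 = 7. So box 4, box 5 can't be 7.
box 4 has just one choice, so box 4 = 8. Strike 8 from box 2, box 7.
box 6 has just one choice, so box 6 = 6. Strike 6 from box 1.
The 4 still-open variables together cover exactly {1, 2, 5, 9} — 4 values for 4 variables — and 1 appears only in box 1's list, so box 1 = 1.
The 3 still-open variables together cover exactly {2, 5, 9} — 3 values for 3 variables — and 9 appears only in box 7's list, so box 7 = 9.
No further eliminations apply; box 5 can still be any of 2, 5.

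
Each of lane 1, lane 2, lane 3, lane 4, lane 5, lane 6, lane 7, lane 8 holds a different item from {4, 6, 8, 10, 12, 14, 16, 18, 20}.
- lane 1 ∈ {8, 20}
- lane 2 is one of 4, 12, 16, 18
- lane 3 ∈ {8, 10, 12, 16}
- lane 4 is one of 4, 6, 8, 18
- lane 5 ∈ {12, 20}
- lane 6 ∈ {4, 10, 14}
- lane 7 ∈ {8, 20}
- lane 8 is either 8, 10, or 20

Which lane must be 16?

lane 3

lane 1 and lane 7 between them cover only {8, 20} — a naked pair. Remove those values from lane 3, lane 4, lane 5, lane 8.
lane 5's domain is down to {12}, so lane 5 = 12. So lane 2, lane 3 can't be 12.
lane 8 must be 10 (only option left). Eliminate 10 elsewhere: lane 3, lane 6.
So 16 goes to lane 3.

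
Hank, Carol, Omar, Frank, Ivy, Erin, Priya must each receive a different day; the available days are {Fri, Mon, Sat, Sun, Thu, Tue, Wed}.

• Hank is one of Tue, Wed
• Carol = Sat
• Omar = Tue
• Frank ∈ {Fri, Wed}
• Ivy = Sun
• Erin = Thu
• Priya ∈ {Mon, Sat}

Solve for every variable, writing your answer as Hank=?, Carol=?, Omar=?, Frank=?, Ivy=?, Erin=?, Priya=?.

Carol's domain is down to {Sat}, so Carol = Sat. So Priya can't be Sat.
Omar's domain is down to {Tue}, so Omar = Tue. Eliminate Tue elsewhere: Hank.
That leaves Ivy = Sun.
Erin's domain is down to {Thu}, so Erin = Thu.
Priya's domain is down to {Mon}, so Priya = Mon.
That leaves Hank = Wed. Remove Wed from Frank.
That leaves Frank = Fri.

Hank=Wed, Carol=Sat, Omar=Tue, Frank=Fri, Ivy=Sun, Erin=Thu, Priya=Mon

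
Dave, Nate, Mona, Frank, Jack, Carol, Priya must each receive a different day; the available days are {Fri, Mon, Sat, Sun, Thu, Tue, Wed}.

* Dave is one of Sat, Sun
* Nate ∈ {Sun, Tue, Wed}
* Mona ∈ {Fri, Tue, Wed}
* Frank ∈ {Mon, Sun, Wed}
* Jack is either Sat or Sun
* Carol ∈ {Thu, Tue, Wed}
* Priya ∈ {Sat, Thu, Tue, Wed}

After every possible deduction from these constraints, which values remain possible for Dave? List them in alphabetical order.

Sat, Sun

Among the 7 variables, Fri fits only Mona (and all 7 values in {Fri, Mon, Sat, Sun, Thu, Tue, Wed} must be used), so Mona = Fri.
The 6 still-open variables together cover exactly {Mon, Sat, Sun, Thu, Tue, Wed} — 6 values for 6 variables — and Mon appears only in Frank's list, so Frank = Mon.
The 2 variables Dave and Jack are confined to {Sat, Sun}, which locks those values in; drop them from Nate, Priya.
No further eliminations apply; Dave can still be any of Sat, Sun.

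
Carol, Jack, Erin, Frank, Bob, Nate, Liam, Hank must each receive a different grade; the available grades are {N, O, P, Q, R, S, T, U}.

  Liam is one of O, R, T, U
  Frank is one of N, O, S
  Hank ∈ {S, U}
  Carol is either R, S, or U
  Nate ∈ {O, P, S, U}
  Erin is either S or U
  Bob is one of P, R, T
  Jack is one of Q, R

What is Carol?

Among the 8 variables, N fits only Frank (and all 8 values in {N, O, P, Q, R, S, T, U} must be used), so Frank = N.
The 7 still-open variables draw from only 7 values {O, P, Q, R, S, T, U}, so each is used; only Jack can be Q, hence Jack = Q.
Erin and Hank share exactly the 2 values {S, U}; by pigeonhole those values go to them, so strike S, U from Carol, Nate, Liam.
So Carol = R.

R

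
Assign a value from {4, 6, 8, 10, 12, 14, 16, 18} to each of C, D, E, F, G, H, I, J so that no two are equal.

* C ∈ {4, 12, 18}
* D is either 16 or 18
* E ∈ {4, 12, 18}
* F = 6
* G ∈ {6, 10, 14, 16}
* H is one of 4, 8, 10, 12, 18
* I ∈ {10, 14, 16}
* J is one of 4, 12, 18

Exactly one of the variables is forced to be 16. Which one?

F must be 6 (only option left). Strike 6 from G.
The 7 still-open variables together cover exactly {4, 8, 10, 12, 14, 16, 18} — 7 values for 7 variables — and 8 appears only in H's list, so H = 8.
The 3 variables C, E, J are confined to {4, 12, 18}, which locks those values in; drop them from D.
So 16 goes to D.

D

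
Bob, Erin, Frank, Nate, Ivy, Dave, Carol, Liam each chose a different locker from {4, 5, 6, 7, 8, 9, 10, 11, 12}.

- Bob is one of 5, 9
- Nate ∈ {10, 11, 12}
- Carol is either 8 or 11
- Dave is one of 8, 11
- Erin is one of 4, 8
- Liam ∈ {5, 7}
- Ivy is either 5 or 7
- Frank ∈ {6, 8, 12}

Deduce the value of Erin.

The 2 variables Ivy and Liam are confined to {5, 7}, which locks those values in; drop them from Bob.
That leaves Bob = 9.
Dave and Carol between them cover only {8, 11} — a naked pair. Remove those values from Erin, Frank, Nate.
So Erin = 4.

4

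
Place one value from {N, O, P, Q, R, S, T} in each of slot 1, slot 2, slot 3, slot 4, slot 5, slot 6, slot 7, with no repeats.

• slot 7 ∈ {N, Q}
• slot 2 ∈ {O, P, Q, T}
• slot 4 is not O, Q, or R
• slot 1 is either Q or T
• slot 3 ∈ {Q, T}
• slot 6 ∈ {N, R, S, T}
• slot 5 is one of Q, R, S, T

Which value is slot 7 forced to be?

The 7 variables together cover exactly {N, O, P, Q, R, S, T} — 7 values for 7 variables — and O appears only in slot 2's list, so slot 2 = O.
The 6 still-open variables draw from only 6 values {N, P, Q, R, S, T}, so each is used; only slot 4 can be P, hence slot 4 = P.
slot 1 and slot 3 between them cover only {Q, T} — a naked pair. Remove those values from slot 5, slot 6, slot 7.
So slot 7 = N.

N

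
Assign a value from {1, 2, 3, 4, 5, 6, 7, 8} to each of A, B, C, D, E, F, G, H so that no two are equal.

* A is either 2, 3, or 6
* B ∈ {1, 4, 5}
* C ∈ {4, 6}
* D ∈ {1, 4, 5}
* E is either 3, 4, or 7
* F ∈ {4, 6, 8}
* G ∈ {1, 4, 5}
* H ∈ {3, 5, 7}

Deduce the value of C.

The 8 variables together cover exactly {1, 2, 3, 4, 5, 6, 7, 8} — 8 values for 8 variables — and 2 appears only in A's list, so A = 2.
The 7 still-open variables draw from only 7 values {1, 3, 4, 5, 6, 7, 8}, so each is used; only F can be 8, hence F = 8.
The 6 still-open variables together cover exactly {1, 3, 4, 5, 6, 7} — 6 values for 6 variables — and 6 appears only in C's list, so C = 6.

6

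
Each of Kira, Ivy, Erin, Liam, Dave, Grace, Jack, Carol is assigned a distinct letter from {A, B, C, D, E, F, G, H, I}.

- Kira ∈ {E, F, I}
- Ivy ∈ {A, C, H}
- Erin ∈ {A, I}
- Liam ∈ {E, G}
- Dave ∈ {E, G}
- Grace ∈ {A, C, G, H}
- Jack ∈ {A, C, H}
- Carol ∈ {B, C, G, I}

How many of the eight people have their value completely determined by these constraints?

3

Among the 8 variables, B fits only Carol (and all 8 values in {A, B, C, E, F, G, H, I} must be used), so Carol = B.
Among the 7 still-open variables, F fits only Kira (and all 7 values in {A, C, E, F, G, H, I} must be used), so Kira = F.
The 6 still-open variables together cover exactly {A, C, E, G, H, I} — 6 values for 6 variables — and I appears only in Erin's list, so Erin = I.
Liam and Dave share exactly the 2 values {E, G}; by pigeonhole those values go to them, so strike E, G from Grace.
Determined: Kira=F, Erin=I, Carol=B. The other people each still have more than one consistent value. That makes 3.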